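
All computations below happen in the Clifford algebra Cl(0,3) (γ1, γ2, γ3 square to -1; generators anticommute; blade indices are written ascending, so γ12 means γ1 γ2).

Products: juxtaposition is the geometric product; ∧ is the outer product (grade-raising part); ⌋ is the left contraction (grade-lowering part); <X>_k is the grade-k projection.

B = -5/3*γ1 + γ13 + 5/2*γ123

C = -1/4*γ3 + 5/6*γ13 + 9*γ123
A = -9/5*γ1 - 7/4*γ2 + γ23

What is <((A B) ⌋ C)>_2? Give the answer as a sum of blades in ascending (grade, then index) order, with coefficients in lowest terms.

step 1: -3 - 5/2*γ1 + 9/5*γ3 - 47/12*γ12 - 35/8*γ13 + 9/2*γ23 + 1/12*γ123
step 2: 1163/240 - 39*γ1 - 315/8*γ2 + 457/12*γ3 - 81/5*γ12 - 5/2*γ13 + 45/2*γ23 - 27*γ123
step 3: -81/5*γ12 - 5/2*γ13 + 45/2*γ23
Answer: -81/5*γ12 - 5/2*γ13 + 45/2*γ23


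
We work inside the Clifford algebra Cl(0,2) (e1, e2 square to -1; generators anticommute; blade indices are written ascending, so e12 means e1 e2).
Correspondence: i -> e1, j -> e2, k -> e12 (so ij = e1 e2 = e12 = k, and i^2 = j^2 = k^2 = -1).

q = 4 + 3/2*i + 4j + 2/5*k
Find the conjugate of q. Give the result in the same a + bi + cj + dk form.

In blades: q = 4 + 3/2*e1 + 4*e2 + 2/5*e12.
Conjugation here is Clifford conjugation: the scalar is fixed and the grade-1 and grade-2 blades all flip sign, giving 4 - 3/2*e1 - 4*e2 - 2/5*e12; translating back:
Answer: 4 - 3/2*i - 4j - 2/5*k


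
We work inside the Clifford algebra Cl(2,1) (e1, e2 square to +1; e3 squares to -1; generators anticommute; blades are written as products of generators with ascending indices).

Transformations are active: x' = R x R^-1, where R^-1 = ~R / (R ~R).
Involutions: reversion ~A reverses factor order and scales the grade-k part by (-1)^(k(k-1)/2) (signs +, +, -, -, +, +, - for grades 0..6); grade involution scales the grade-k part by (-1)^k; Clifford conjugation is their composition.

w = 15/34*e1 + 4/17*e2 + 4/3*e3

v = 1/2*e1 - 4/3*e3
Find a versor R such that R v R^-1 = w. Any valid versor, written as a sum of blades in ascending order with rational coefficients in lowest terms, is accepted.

Take R = v + w = 16/17*e1 + 4/17*e2. Because q(v) = q(w) = -55/36, conjugation by R sends v exactly to w.
Answer: 16/17*e1 + 4/17*e2


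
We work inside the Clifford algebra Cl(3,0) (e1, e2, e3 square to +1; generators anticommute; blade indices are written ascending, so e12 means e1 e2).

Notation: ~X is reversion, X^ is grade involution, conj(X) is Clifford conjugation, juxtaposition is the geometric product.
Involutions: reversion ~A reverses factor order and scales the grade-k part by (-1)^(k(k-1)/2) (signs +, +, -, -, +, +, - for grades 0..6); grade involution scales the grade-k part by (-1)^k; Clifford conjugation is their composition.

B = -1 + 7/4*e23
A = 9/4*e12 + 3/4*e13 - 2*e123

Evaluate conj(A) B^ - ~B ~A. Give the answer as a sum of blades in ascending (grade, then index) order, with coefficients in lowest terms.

first term: 7/2*e1 + 57/16*e12 - 51/16*e13 + 2*e123
second term: 7/2*e1 + 57/16*e12 - 51/16*e13 - 2*e123
Answer: 4*e123


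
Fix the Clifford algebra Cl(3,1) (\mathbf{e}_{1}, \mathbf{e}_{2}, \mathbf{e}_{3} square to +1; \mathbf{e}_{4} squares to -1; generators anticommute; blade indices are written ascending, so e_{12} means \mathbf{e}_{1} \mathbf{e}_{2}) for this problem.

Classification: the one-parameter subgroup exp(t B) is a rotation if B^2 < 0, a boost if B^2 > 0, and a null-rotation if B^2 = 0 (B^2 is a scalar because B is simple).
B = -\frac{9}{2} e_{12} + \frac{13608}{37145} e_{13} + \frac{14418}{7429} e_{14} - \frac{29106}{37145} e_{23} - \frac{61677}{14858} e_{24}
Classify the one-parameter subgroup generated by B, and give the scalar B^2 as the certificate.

B^2 term by term: the squares give (-\frac{9}{2})^2*(e_{12})^2 + (\frac{13608}{37145})^2*(e_{13})^2 + (\frac{14418}{7429})^2*(e_{14})^2 + (-\frac{29106}{37145})^2*(e_{23})^2 + (-\frac{61677}{14858})^2*(e_{24})^2 = \frac{81}{4}*(-1) + \frac{185177664}{1379751025}*(-1) + \frac{207878724}{55190041}*(+1) + \frac{847159236}{1379751025}*(-1) + \frac{3804052329}{220760164}*(+1) = 0 (each basis 2-blade squares to minus the product of its generators' squares); cross terms between blades sharing an index anticommute and cancel; the commuting (index-disjoint) pairs give grade-4 terms 2*c*c'*(blade product), which cancel blade by blade — e_{1234}: \frac{839300616}{275950205} - \frac{839300616}{275950205} = 0 — confirming B is simple. So B^2 = 0.
Answer: null-rotation, certificate B^2 = 0. Key observation: B^2 = 0 is a conjugation invariant, so its sign decides the class regardless of the surface form of B.


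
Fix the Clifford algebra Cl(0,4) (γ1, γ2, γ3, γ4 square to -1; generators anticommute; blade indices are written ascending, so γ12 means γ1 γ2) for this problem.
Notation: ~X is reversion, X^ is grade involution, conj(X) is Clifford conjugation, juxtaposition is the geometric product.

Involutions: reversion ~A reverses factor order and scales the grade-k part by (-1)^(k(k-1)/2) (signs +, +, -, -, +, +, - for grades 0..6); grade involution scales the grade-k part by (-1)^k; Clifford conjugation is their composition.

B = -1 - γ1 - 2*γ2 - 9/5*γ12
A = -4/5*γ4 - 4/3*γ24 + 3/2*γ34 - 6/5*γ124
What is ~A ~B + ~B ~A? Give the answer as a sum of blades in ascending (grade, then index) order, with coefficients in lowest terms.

first term: -302/75*γ4 - 4/5*γ14 - 26/15*γ24 + 3/2*γ34 - 298/75*γ124 + 3/2*γ134 + 3*γ234 - 27/10*γ1234
second term: 98/75*γ4 - 4*γ14 + 22/15*γ24 + 3/2*γ34 - 298/75*γ124 + 3/2*γ134 + 3*γ234 - 27/10*γ1234
Answer: -68/25*γ4 - 24/5*γ14 - 4/15*γ24 + 3*γ34 - 596/75*γ124 + 3*γ134 + 6*γ234 - 27/5*γ1234


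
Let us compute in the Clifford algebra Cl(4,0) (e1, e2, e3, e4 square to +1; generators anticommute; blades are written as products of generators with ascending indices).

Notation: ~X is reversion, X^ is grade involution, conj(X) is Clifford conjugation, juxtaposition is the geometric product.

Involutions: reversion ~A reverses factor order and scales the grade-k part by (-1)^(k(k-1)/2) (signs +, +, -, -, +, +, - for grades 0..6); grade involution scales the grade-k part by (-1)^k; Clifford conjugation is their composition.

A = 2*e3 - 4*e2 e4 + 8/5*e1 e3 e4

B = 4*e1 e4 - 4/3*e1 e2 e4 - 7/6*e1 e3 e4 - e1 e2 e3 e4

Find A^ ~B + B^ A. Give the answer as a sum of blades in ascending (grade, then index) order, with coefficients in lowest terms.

first term: 28/15 + 16/3*e1 - 8/5*e2 + 32/5*e3 + 16*e1 e2 + 4*e1 e3 + 7/3*e1 e4 - 32/15*e2 e3 + 14/3*e1 e2 e3 + 2*e1 e2 e4 - 8*e1 e3 e4 - 8/3*e1 e2 e3 e4
second term: -28/15 + 16/3*e1 - 8/5*e2 + 32/5*e3 + 16*e1 e2 + 4*e1 e3 - 7/3*e1 e4 - 32/15*e2 e3 - 14/3*e1 e2 e3 + 2*e1 e2 e4 - 8*e1 e3 e4 - 8/3*e1 e2 e3 e4
Answer: 32/3*e1 - 16/5*e2 + 64/5*e3 + 32*e1 e2 + 8*e1 e3 - 64/15*e2 e3 + 4*e1 e2 e4 - 16*e1 e3 e4 - 16/3*e1 e2 e3 e4


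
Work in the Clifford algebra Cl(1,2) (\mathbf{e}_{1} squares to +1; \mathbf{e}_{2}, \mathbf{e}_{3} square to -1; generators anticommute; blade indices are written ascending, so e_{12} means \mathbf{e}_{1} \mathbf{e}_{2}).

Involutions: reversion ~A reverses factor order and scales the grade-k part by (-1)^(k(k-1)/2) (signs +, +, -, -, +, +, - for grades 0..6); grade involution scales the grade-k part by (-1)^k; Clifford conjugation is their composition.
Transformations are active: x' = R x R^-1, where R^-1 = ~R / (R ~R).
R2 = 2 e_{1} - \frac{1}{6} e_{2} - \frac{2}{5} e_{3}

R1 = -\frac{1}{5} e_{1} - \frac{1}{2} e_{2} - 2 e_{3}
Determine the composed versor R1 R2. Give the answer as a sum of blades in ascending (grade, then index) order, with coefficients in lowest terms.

Distribute over the terms of R1 (each basis-blade product reordered to ascending indices, repeated generators contracted through their squares):
(-\frac{1}{5} e_{1}) R2 = -\frac{2}{5} + \frac{1}{30} e_{12} + \frac{2}{25} e_{13}
(-\frac{1}{2} e_{2}) R2 = -\frac{1}{12} + e_{12} + \frac{1}{5} e_{23}
(-2 e_{3}) R2 = -\frac{4}{5} + 4 e_{13} - \frac{1}{3} e_{23}
Summing the partial products and collecting blades:
Answer: -\frac{77}{60} + \frac{31}{30} e_{12} + \frac{102}{25} e_{13} - \frac{2}{15} e_{23}


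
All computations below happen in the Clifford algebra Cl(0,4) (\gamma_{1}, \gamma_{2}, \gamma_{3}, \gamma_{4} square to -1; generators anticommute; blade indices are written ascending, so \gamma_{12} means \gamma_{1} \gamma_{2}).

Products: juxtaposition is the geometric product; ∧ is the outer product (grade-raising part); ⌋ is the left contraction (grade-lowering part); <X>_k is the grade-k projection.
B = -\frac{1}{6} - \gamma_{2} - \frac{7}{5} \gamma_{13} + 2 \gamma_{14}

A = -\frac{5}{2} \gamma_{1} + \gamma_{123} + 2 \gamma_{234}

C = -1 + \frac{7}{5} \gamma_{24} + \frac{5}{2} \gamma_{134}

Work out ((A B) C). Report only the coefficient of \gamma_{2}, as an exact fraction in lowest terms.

step 1: \frac{5}{12} \gamma_{1} - \frac{7}{5} \gamma_{2} - \frac{7}{2} \gamma_{3} + 5 \gamma_{4} + \frac{5}{2} \gamma_{12} - \gamma_{13} + 2 \gamma_{34} + \frac{23}{6} \gamma_{123} + \frac{14}{5} \gamma_{124} - \frac{7}{3} \gamma_{234}
step 2: -\frac{2801}{300} \gamma_{1} + \frac{42}{5} \gamma_{2} + \frac{7}{30} \gamma_{3} - \frac{27}{50} \gamma_{4} - \frac{25}{3} \gamma_{12} - \frac{23}{2} \gamma_{13} - \frac{49}{4} \gamma_{14} - \frac{49}{5} \gamma_{23} + \frac{115}{12} \gamma_{24} - \frac{73}{24} \gamma_{34} - \frac{23}{6} \gamma_{123} - \frac{133}{60} \gamma_{124} + \frac{161}{30} \gamma_{134} + \frac{809}{60} \gamma_{234} + \frac{49}{10} \gamma_{1234}
Answer: \frac{42}{5}


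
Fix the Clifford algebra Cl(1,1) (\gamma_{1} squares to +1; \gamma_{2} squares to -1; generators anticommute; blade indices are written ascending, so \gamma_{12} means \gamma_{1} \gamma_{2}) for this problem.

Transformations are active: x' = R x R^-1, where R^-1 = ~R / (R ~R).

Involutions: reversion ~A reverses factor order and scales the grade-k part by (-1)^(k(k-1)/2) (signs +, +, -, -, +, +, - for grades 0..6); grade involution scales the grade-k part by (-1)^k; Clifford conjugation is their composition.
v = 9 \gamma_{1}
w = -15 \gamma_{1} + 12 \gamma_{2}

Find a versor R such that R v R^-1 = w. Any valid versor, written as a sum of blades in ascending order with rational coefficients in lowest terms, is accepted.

Since q(v) = q(w) = 81, the sum R = v + w = -6 \gamma_{1} + 12 \gamma_{2} does the job whenever invertible.
Answer: -6 \gamma_{1} + 12 \gamma_{2}


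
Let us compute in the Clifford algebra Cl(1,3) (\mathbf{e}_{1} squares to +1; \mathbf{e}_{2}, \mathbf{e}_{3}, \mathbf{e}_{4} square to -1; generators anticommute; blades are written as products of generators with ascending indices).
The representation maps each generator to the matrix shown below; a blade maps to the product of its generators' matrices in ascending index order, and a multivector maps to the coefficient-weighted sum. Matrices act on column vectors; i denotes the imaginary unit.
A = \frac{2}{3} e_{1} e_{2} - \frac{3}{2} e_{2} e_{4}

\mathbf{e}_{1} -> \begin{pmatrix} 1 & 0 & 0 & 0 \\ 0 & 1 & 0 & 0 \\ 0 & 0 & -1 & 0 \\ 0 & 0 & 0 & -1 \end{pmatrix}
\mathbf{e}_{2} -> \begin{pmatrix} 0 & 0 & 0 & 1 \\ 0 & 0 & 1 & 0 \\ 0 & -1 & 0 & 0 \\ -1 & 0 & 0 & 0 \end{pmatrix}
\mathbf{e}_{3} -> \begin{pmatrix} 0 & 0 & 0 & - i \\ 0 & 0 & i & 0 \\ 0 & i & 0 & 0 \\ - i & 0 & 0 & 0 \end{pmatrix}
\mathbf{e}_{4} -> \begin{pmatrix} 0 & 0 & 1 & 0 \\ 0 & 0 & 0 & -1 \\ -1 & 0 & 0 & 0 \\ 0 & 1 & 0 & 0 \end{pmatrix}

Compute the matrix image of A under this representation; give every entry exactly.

Bivector images (products of the table entries): rho(e_{1} e_{2}) = rho(\mathbf{e}_{1})rho(\mathbf{e}_{2}) = \begin{pmatrix} 0 & 0 & 0 & 1 \\ 0 & 0 & 1 & 0 \\ 0 & 1 & 0 & 0 \\ 1 & 0 & 0 & 0 \end{pmatrix}; rho(e_{2} e_{4}) = rho(\mathbf{e}_{2})rho(\mathbf{e}_{4}) = \begin{pmatrix} 0 & 1 & 0 & 0 \\ -1 & 0 & 0 & 0 \\ 0 & 0 & 0 & 1 \\ 0 & 0 & -1 & 0 \end{pmatrix}.
M = (\frac{2}{3})*rho(e_{1} e_{2}) + (-\frac{3}{2})*rho(e_{2} e_{4}), summed entrywise:
Answer: \begin{pmatrix} 0 & - \frac{3}{2} & 0 & \frac{2}{3} \\ \frac{3}{2} & 0 & \frac{2}{3} & 0 \\ 0 & \frac{2}{3} & 0 & - \frac{3}{2} \\ \frac{2}{3} & 0 & \frac{3}{2} & 0 \end{pmatrix}


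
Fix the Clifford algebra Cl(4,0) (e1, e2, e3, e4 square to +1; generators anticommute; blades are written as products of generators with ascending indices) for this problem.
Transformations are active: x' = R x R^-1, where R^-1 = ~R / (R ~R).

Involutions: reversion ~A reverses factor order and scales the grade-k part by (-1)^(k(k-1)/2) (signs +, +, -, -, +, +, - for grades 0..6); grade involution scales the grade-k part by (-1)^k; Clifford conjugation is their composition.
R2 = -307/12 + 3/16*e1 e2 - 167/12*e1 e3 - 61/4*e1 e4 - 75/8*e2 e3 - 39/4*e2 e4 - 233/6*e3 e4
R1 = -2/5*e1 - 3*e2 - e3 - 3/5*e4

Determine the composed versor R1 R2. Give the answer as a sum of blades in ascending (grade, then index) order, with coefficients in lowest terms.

Distribute over the terms of R1 (each basis-blade product reordered to ascending indices, repeated generators contracted through their squares):
(-2/5*e1) R2 = 307/30*e1 - 3/40*e2 + 167/30*e3 + 61/10*e4 + 15/4*e1 e2 e3 + 39/10*e1 e2 e4 + 233/15*e1 e3 e4
(-3*e2) R2 = 9/16*e1 + 307/4*e2 + 225/8*e3 + 117/4*e4 - 167/4*e1 e2 e3 - 183/4*e1 e2 e4 + 233/2*e2 e3 e4
(-e3) R2 = -167/12*e1 - 75/8*e2 + 307/12*e3 + 233/6*e4 - 3/16*e1 e2 e3 - 61/4*e1 e3 e4 - 39/4*e2 e3 e4
(-3/5*e4) R2 = -183/20*e1 - 117/20*e2 - 233/10*e3 + 307/20*e4 - 9/80*e1 e2 e4 + 167/20*e1 e3 e4 + 45/8*e2 e3 e4
Summing the partial products and collecting blades:
Answer: -589/48*e1 + 1229/20*e2 + 1439/40*e3 + 1343/15*e4 - 611/16*e1 e2 e3 - 3357/80*e1 e2 e4 + 259/30*e1 e3 e4 + 899/8*e2 e3 e4


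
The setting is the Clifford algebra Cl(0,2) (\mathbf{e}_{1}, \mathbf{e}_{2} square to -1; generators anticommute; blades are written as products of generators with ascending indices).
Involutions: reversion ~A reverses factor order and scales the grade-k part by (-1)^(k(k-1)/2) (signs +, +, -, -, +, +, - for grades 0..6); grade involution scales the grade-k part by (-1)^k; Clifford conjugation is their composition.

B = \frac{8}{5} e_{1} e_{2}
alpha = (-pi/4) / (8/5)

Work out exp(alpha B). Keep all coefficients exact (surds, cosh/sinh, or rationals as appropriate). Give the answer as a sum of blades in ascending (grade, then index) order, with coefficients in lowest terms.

B^2 = (\frac{8}{5})^2*(e_{1} e_{2})^2 = \frac{64}{25}*(-1) = -\frac{64}{25} (a basis 2-blade squares to minus the product of its generators' squares).
B^2 = -\frac{64}{25} — a negative square means the series sums to a rotation: l = \frac{8}{5}, alpha*l = - \frac{\pi}{4}, so exp(alpha B) = cos(- \frac{\pi}{4}) + (sin(- \frac{\pi}{4})/(\frac{8}{5}))*B = \frac{\sqrt{2}}{2} + (- \frac{5 \sqrt{2}}{16})*B.
Answer: \frac{\sqrt{2}}{2} - \frac{\sqrt{2}}{2} e_{1} e_{2}


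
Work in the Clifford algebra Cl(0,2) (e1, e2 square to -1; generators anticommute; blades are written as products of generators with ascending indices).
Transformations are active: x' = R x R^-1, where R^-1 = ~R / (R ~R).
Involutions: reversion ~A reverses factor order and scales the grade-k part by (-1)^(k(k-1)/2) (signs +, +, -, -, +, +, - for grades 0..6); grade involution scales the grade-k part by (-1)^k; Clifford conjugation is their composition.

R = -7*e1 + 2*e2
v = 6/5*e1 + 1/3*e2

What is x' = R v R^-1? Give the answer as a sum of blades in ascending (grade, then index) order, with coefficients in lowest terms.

~R = -7*e1 + 2*e2, and R ~R = -53, so R^-1 = ~R / (-53).
R v = 116/15 - 71/15*e1 e2
Answer: 134/159*e1 - 243/265*e2


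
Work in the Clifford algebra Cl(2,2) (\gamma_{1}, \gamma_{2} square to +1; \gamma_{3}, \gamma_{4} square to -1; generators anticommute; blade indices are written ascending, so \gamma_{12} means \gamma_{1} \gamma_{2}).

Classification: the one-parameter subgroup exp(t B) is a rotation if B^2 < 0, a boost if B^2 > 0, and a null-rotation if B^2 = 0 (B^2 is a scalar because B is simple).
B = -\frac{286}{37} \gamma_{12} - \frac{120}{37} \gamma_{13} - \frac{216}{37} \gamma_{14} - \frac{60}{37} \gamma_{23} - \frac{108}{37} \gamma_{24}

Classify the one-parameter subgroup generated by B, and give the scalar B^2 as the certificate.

B^2 term by term: the squares give (-\frac{286}{37})^2*(\gamma_{12})^2 + (-\frac{120}{37})^2*(\gamma_{13})^2 + (-\frac{216}{37})^2*(\gamma_{14})^2 + (-\frac{60}{37})^2*(\gamma_{23})^2 + (-\frac{108}{37})^2*(\gamma_{24})^2 = \frac{81796}{1369}*(-1) + \frac{14400}{1369}*(+1) + \frac{46656}{1369}*(+1) + \frac{3600}{1369}*(+1) + \frac{11664}{1369}*(+1) = -4 (each basis 2-blade squares to minus the product of its generators' squares); cross terms between blades sharing an index anticommute and cancel; the commuting (index-disjoint) pairs give grade-4 terms 2*c*c'*(blade product), which cancel blade by blade — \gamma_{1234}: -\frac{25920}{1369} + \frac{25920}{1369} = 0 — confirming B is simple. So B^2 = -4.
Answer: rotation, certificate B^2 = -4. Key observation: B^2 = -4 is a conjugation invariant, so its sign decides the class regardless of the surface form of B.


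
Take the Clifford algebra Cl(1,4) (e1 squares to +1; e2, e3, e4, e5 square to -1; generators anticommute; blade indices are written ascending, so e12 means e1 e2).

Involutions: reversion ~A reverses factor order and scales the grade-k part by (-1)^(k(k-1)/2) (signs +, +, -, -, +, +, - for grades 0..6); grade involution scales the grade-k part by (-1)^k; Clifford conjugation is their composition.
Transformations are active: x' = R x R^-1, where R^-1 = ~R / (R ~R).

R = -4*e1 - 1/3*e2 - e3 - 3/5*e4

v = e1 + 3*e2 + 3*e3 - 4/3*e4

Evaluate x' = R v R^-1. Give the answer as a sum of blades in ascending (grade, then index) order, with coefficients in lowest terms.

~R = -4*e1 - 1/3*e2 - e3 - 3/5*e4, and R ~R = 3269/225, so R^-1 = ~R / (3269/225).
R v = -4/5 - 35/3*e12 - 11*e13 + 89/15*e14 + 2*e23 + 101/45*e24 + 47/15*e34
Answer: -1829/3269*e1 - 9687/3269*e2 - 9447/3269*e3 + 13724/9807*e4


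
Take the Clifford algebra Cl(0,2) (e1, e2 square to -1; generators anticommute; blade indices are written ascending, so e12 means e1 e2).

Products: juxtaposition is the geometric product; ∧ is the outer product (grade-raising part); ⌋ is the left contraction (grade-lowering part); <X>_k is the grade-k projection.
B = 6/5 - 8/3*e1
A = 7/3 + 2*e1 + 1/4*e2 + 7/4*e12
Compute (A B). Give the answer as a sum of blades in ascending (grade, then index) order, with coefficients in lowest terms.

step 1: 122/15 - 172/45*e1 - 131/30*e2 + 83/30*e12
Answer: 122/15 - 172/45*e1 - 131/30*e2 + 83/30*e12


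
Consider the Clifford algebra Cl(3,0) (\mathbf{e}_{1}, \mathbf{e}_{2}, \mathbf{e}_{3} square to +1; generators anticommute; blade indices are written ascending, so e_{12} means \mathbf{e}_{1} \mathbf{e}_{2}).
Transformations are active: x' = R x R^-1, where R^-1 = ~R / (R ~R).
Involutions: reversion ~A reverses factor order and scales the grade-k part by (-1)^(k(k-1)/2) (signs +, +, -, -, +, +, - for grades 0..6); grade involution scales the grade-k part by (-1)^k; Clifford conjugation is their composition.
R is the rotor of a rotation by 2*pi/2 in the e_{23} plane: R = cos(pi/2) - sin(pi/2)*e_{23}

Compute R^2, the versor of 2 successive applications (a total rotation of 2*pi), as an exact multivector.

Half-angle bookkeeping: 2 applications in e_{23} add up to rotor phase 2*pi/2 = \pi, so R^2 = cos(\pi) - sin(\pi)*e_{23}.
cos(\pi) = -1 and sin(\pi) = 0, so R^2 = -1. The total rotation 2*pi is 1 full turn, so every vector returns to itself, yet the rotor is -1, on the OTHER sheet of the double cover (an odd number of 2*pi turns).
Answer: -1


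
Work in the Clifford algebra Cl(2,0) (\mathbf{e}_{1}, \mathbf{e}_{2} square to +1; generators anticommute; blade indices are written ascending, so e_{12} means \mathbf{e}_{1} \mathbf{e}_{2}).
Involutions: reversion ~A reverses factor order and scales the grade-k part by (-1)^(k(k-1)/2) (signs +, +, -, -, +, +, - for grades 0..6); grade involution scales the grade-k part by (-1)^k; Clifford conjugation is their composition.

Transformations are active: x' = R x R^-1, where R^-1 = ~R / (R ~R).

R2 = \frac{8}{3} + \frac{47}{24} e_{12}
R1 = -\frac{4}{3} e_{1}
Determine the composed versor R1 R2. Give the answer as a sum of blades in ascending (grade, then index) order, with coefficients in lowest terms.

Distribute over the terms of R1 (each basis-blade product reordered to ascending indices, repeated generators contracted through their squares):
(-\frac{4}{3} e_{1}) R2 = -\frac{32}{9} e_{1} - \frac{47}{18} e_{2}
Answer: -\frac{32}{9} e_{1} - \frac{47}{18} e_{2}


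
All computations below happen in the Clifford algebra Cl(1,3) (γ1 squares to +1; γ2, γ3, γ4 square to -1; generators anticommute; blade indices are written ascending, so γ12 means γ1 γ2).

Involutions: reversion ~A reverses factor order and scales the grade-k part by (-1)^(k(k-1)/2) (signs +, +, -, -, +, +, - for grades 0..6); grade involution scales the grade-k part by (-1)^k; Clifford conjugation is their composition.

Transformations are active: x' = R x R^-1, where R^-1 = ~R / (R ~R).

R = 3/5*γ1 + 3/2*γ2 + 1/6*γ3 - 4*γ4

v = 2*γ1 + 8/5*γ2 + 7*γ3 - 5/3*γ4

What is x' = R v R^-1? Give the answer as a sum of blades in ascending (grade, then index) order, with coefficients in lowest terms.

~R = 3/5*γ1 + 3/2*γ2 + 1/6*γ3 - 4*γ4, and R ~R = -8063/450, so R^-1 = ~R / (-8063/450).
R v = -271/30 - 51/25*γ12 + 58/15*γ13 + 7*γ14 + 307/30*γ23 + 39/10*γ24 + 499/18*γ34
Answer: -11248/8063*γ1 - 3529/40315*γ2 - 55086/8063*γ3 - 57245/24189*γ4


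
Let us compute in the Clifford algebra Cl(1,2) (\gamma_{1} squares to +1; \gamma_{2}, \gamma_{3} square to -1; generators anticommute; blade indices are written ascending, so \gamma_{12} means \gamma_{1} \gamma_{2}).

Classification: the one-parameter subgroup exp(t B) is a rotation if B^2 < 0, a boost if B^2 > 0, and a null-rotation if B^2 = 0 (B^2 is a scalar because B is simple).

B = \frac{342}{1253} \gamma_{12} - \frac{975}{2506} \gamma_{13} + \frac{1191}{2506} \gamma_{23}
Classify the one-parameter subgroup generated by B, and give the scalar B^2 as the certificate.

B^2 term by term: the squares give (\frac{342}{1253})^2*(\gamma_{12})^2 + (-\frac{975}{2506})^2*(\gamma_{13})^2 + (\frac{1191}{2506})^2*(\gamma_{23})^2 = \frac{116964}{1570009}*(+1) + \frac{950625}{6280036}*(+1) + \frac{1418481}{6280036}*(-1) = 0 (each basis 2-blade squares to minus the product of its generators' squares); cross terms between blades sharing an index anticommute and cancel. So B^2 = 0.
Answer: null-rotation, certificate B^2 = 0. B^2 = 0 is basis-independent, so its sign is the whole story.


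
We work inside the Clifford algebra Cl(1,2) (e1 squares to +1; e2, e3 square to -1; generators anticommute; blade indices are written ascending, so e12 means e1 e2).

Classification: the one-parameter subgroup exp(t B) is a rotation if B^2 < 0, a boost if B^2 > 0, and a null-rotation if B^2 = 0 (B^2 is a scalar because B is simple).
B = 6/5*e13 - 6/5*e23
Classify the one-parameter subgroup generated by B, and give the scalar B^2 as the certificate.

B^2 term by term: the squares give (6/5)^2*(e13)^2 + (-6/5)^2*(e23)^2 = 36/25*(+1) + 36/25*(-1) = 0 (each basis 2-blade squares to minus the product of its generators' squares); cross terms between blades sharing an index anticommute and cancel. So B^2 = 0.
Answer: null-rotation, certificate B^2 = 0. Key observation: B^2 = 0 is a conjugation invariant, so its sign decides the class regardless of the surface form of B.


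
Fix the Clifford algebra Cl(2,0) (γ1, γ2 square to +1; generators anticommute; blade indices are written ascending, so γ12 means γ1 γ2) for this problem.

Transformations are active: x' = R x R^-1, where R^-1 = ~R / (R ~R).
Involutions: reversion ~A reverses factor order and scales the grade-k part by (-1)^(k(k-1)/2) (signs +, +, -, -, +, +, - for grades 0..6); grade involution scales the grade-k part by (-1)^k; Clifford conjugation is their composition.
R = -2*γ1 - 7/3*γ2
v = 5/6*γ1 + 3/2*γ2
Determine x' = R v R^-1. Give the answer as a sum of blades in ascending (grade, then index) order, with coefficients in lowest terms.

~R = -2*γ1 - 7/3*γ2, and R ~R = 85/9, so R^-1 = ~R / (85/9).
R v = -31/6 - 19/18*γ12
Answer: 691/510*γ1 + 179/170*γ2


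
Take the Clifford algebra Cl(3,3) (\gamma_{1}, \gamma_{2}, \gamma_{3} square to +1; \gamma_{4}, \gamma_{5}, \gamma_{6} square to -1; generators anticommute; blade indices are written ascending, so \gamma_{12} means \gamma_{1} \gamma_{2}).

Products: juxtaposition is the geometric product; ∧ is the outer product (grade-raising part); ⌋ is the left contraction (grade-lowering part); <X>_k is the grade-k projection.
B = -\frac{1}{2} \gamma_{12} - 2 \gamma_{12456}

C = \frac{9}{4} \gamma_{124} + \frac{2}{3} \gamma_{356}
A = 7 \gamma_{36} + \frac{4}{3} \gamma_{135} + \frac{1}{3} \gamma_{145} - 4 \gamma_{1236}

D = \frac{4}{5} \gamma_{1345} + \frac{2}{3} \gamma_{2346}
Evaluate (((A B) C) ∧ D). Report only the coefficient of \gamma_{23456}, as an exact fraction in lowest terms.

step 1: \frac{2}{3} \gamma_{26} - 2 \gamma_{36} - \frac{2}{3} \gamma_{235} - \frac{1}{6} \gamma_{245} + 8 \gamma_{345} - \frac{7}{2} \gamma_{1236} - \frac{8}{3} \gamma_{2346} + 14 \gamma_{12345}
step 2: \frac{4}{3} \gamma_{5} + \frac{3}{8} \gamma_{15} - \frac{4}{9} \gamma_{26} - \frac{63}{2} \gamma_{35} - \frac{16}{3} \gamma_{46} + \frac{7}{3} \gamma_{125} + 6 \gamma_{136} + \frac{3}{2} \gamma_{146} - \frac{4}{9} \gamma_{235} - \frac{16}{9} \gamma_{245} - \frac{63}{8} \gamma_{346} + 18 \gamma_{1235} - \frac{28}{3} \gamma_{1246} - \frac{3}{2} \gamma_{1345} + \frac{1}{9} \gamma_{2346} + \frac{9}{2} \gamma_{12346}
step 3: -\frac{8}{9} \gamma_{23456} + \frac{19}{180} \gamma_{123456}
Answer: -\frac{8}{9}


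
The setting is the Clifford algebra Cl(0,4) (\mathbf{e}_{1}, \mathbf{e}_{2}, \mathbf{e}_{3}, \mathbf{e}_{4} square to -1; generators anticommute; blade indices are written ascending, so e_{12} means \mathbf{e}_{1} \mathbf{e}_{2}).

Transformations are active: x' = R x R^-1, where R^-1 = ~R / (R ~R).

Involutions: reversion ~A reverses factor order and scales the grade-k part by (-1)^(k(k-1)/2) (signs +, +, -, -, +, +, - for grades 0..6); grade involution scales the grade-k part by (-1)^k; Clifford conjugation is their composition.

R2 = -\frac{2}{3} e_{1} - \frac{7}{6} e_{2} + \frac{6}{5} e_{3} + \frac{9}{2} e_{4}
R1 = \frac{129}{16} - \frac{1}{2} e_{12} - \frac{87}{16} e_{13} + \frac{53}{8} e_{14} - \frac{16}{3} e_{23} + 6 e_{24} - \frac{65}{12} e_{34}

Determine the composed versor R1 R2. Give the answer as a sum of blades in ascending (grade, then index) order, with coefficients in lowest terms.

Distribute over the terms of R2 (each basis-blade product reordered to ascending indices, repeated generators contracted through their squares):
R1 (-\frac{2}{3} e_{1}) = -\frac{43}{8} e_{1} + \frac{1}{3} e_{2} + \frac{29}{8} e_{3} - \frac{53}{12} e_{4} + \frac{32}{9} e_{123} - 4 e_{124} + \frac{65}{18} e_{134}
R1 (-\frac{7}{6} e_{2}) = -\frac{7}{12} e_{1} - \frac{301}{32} e_{2} + \frac{56}{9} e_{3} - 7 e_{4} - \frac{203}{32} e_{123} + \frac{371}{48} e_{124} + \frac{455}{72} e_{234}
R1 (\frac{6}{5} e_{3}) = \frac{261}{40} e_{1} + \frac{32}{5} e_{2} + \frac{387}{40} e_{3} - \frac{13}{2} e_{4} - \frac{3}{5} e_{123} - \frac{159}{20} e_{134} - \frac{36}{5} e_{234}
R1 (\frac{9}{2} e_{4}) = -\frac{477}{16} e_{1} - 27 e_{2} + \frac{195}{8} e_{3} + \frac{1161}{32} e_{4} - \frac{9}{4} e_{124} - \frac{783}{32} e_{134} - 24 e_{234}
Summing the partial products and collecting blades:
Answer: -\frac{7019}{240} e_{1} - \frac{14243}{480} e_{2} + \frac{15803}{360} e_{3} + \frac{1763}{96} e_{4} - \frac{4879}{1440} e_{123} + \frac{71}{48} e_{124} - \frac{41483}{1440} e_{134} - \frac{8957}{360} e_{234}


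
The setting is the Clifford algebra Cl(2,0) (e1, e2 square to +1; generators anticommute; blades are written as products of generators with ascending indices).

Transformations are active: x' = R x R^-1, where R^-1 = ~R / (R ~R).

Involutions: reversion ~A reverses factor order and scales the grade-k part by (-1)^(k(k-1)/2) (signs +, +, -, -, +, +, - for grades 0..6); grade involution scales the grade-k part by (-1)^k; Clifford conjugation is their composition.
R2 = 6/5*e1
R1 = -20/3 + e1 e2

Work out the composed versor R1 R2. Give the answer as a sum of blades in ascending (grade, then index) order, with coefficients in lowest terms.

Distribute over the terms of R2 (each basis-blade product reordered to ascending indices, repeated generators contracted through their squares):
R1 (6/5*e1) = -8*e1 - 6/5*e2
Answer: -8*e1 - 6/5*e2


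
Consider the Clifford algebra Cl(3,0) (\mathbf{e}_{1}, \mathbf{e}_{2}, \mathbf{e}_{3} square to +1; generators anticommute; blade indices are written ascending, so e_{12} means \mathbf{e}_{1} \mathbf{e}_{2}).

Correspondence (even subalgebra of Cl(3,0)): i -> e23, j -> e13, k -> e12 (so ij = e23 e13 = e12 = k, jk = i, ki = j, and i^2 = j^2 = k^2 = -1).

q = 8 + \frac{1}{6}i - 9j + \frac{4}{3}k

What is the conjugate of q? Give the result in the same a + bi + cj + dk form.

In blades: q = 8 + \frac{4}{3} e_{12} - 9 e_{13} + \frac{1}{6} e_{23}.
Quaternion conjugation is reversion on the even subalgebra: the scalar is fixed and every grade-2 blade flips sign, giving 8 - \frac{4}{3} e_{12} + 9 e_{13} - \frac{1}{6} e_{23}; translating back:
Answer: 8 - \frac{1}{6}i + 9j - \frac{4}{3}k


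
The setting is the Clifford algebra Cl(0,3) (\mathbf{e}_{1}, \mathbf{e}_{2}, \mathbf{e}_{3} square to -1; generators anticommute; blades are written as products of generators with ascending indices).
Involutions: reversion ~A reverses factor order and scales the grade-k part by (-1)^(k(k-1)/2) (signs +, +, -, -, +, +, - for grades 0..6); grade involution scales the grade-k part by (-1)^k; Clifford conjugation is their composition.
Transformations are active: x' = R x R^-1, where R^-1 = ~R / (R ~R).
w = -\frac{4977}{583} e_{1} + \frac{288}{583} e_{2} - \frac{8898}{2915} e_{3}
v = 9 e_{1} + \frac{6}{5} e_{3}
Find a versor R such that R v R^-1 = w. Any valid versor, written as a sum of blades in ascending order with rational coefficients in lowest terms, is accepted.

Reasoning: v^2 = w^2 = -\frac{2061}{25} since conjugation preserves the quadratic form; R = v + w = \frac{270}{583} e_{1} + \frac{288}{583} e_{2} - \frac{1080}{583} e_{3} is then valid when invertible, keeping its own part and reversing (v - w)/2.
Answer: \frac{270}{583} e_{1} + \frac{288}{583} e_{2} - \frac{1080}{583} e_{3}


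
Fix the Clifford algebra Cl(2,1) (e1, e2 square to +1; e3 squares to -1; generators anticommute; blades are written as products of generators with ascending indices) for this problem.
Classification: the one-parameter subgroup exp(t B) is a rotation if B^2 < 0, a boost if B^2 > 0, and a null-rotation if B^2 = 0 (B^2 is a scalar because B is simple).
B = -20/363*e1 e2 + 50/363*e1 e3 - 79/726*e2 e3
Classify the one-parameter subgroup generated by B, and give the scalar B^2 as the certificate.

B^2 term by term: the squares give (-20/363)^2*(e1 e2)^2 + (50/363)^2*(e1 e3)^2 + (-79/726)^2*(e2 e3)^2 = 400/131769*(-1) + 2500/131769*(+1) + 6241/527076*(+1) = 1/36 (each basis 2-blade squares to minus the product of its generators' squares); cross terms between blades sharing an index anticommute and cancel. So B^2 = 1/36.
Answer: boost, certificate B^2 = 1/36. One invariant decides it: the square 1/36 survives every conjugation, and its sign is exactly the classification.


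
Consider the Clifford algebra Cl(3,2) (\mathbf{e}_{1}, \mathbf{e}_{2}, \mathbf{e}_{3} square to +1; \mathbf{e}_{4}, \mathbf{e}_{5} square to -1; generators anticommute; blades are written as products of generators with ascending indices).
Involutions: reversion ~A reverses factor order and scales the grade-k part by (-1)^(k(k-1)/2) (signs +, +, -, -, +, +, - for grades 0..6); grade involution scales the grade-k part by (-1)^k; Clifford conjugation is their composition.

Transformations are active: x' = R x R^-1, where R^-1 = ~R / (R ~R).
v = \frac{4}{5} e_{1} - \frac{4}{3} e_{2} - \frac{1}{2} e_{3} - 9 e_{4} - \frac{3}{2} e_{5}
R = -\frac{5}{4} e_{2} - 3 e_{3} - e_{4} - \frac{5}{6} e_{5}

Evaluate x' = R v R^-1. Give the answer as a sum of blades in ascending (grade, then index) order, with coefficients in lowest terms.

~R = -\frac{5}{4} e_{2} - 3 e_{3} - e_{4} - \frac{5}{6} e_{5}, and R ~R = \frac{1277}{144}, so R^-1 = ~R / (\frac{1277}{144}).
R v = -\frac{85}{12} + e_{1} e_{2} + \frac{12}{5} e_{1} e_{3} + \frac{4}{5} e_{1} e_{4} + \frac{2}{3} e_{1} e_{5} - \frac{27}{8} e_{2} e_{3} + \frac{119}{12} e_{2} e_{4} + \frac{55}{72} e_{2} e_{5} + \frac{53}{2} e_{3} e_{4} + \frac{49}{12} e_{3} e_{5} - 6 e_{4} e_{5}
Answer: -\frac{4}{5} e_{1} + \frac{12758}{3831} e_{2} + \frac{13517}{2554} e_{3} + \frac{13533}{1277} e_{4} + \frac{7231}{2554} e_{5}


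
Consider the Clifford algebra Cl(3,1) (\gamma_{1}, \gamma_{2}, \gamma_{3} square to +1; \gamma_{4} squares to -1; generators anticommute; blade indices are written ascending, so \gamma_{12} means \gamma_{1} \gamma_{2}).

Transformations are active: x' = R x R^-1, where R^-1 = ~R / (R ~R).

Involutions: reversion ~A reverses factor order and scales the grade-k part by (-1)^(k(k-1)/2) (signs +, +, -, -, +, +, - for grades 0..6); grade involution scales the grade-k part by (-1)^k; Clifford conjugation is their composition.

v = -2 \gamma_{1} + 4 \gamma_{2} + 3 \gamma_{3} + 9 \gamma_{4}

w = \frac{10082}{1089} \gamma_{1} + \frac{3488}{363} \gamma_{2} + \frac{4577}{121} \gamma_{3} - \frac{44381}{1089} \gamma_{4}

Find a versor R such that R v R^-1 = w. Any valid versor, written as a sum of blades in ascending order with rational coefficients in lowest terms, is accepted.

Construction: equal norms (both -52) license R = v + w = \frac{7904}{1089} \gamma_{1} + \frac{4940}{363} \gamma_{2} + \frac{4940}{121} \gamma_{3} - \frac{34580}{1089} \gamma_{4} — nothing changes along that direction, while (v - w)/2 changes sign, so v maps onto w.
Answer: \frac{7904}{1089} \gamma_{1} + \frac{4940}{363} \gamma_{2} + \frac{4940}{121} \gamma_{3} - \frac{34580}{1089} \gamma_{4}


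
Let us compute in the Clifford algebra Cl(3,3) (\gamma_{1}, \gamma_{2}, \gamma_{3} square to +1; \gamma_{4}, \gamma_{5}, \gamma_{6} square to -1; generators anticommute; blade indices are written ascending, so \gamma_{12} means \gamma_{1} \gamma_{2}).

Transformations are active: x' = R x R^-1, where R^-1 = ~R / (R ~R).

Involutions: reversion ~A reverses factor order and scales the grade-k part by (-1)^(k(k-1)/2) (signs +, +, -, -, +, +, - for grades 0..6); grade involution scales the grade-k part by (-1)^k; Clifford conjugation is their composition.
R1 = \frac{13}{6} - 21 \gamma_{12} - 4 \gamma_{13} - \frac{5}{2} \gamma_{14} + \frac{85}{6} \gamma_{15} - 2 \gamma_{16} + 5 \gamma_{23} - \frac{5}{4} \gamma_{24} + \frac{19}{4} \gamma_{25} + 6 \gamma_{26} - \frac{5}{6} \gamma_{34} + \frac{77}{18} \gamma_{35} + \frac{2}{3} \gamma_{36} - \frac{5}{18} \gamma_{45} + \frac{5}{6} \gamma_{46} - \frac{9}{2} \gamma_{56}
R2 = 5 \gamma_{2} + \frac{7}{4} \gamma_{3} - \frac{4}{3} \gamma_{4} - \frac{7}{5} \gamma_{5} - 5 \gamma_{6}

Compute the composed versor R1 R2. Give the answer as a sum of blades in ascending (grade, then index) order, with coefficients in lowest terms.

Distribute over the terms of R2 (each basis-blade product reordered to ascending indices, repeated generators contracted through their squares):
R1 (5 \gamma_{2}) = -105 \gamma_{1} + \frac{65}{6} \gamma_{2} - 25 \gamma_{3} + \frac{25}{4} \gamma_{4} - \frac{95}{4} \gamma_{5} - 30 \gamma_{6} + 20 \gamma_{123} + \frac{25}{2} \gamma_{124} - \frac{425}{6} \gamma_{125} + 10 \gamma_{126} - \frac{25}{6} \gamma_{234} + \frac{385}{18} \gamma_{235} + \frac{10}{3} \gamma_{236} - \frac{25}{18} \gamma_{245} + \frac{25}{6} \gamma_{246} - \frac{45}{2} \gamma_{256}
R1 (\frac{7}{4} \gamma_{3}) = -7 \gamma_{1} + \frac{35}{4} \gamma_{2} + \frac{91}{24} \gamma_{3} + \frac{35}{24} \gamma_{4} - \frac{539}{72} \gamma_{5} - \frac{7}{6} \gamma_{6} - \frac{147}{4} \gamma_{123} + \frac{35}{8} \gamma_{134} - \frac{595}{24} \gamma_{135} + \frac{7}{2} \gamma_{136} + \frac{35}{16} \gamma_{234} - \frac{133}{16} \gamma_{235} - \frac{21}{2} \gamma_{236} - \frac{35}{72} \gamma_{345} + \frac{35}{24} \gamma_{346} - \frac{63}{8} \gamma_{356}
R1 (-\frac{4}{3} \gamma_{4}) = -\frac{10}{3} \gamma_{1} - \frac{5}{3} \gamma_{2} - \frac{10}{9} \gamma_{3} - \frac{26}{9} \gamma_{4} + \frac{10}{27} \gamma_{5} - \frac{10}{9} \gamma_{6} + 28 \gamma_{124} + \frac{16}{3} \gamma_{134} + \frac{170}{9} \gamma_{145} - \frac{8}{3} \gamma_{146} - \frac{20}{3} \gamma_{234} + \frac{19}{3} \gamma_{245} + 8 \gamma_{246} + \frac{154}{27} \gamma_{345} + \frac{8}{9} \gamma_{346} + 6 \gamma_{456}
R1 (-\frac{7}{5} \gamma_{5}) = \frac{119}{6} \gamma_{1} + \frac{133}{20} \gamma_{2} + \frac{539}{90} \gamma_{3} - \frac{7}{18} \gamma_{4} - \frac{91}{30} \gamma_{5} + \frac{63}{10} \gamma_{6} + \frac{147}{5} \gamma_{125} + \frac{28}{5} \gamma_{135} + \frac{7}{2} \gamma_{145} - \frac{14}{5} \gamma_{156} - 7 \gamma_{235} + \frac{7}{4} \gamma_{245} + \frac{42}{5} \gamma_{256} + \frac{7}{6} \gamma_{345} + \frac{14}{15} \gamma_{356} + \frac{7}{6} \gamma_{456}
R1 (-5 \gamma_{6}) = -10 \gamma_{1} + 30 \gamma_{2} + \frac{10}{3} \gamma_{3} + \frac{25}{6} \gamma_{4} - \frac{45}{2} \gamma_{5} - \frac{65}{6} \gamma_{6} + 105 \gamma_{126} + 20 \gamma_{136} + \frac{25}{2} \gamma_{146} - \frac{425}{6} \gamma_{156} - 25 \gamma_{236} + \frac{25}{4} \gamma_{246} - \frac{95}{4} \gamma_{256} + \frac{25}{6} \gamma_{346} - \frac{385}{18} \gamma_{356} + \frac{25}{18} \gamma_{456}
Summing the partial products and collecting blades:
Answer: -\frac{211}{2} \gamma_{1} + \frac{1637}{30} \gamma_{2} - \frac{4679}{360} \gamma_{3} + \frac{619}{72} \gamma_{4} - \frac{60911}{1080} \gamma_{5} - \frac{3313}{90} \gamma_{6} - \frac{67}{4} \gamma_{123} + \frac{81}{2} \gamma_{124} - \frac{1243}{30} \gamma_{125} + 115 \gamma_{126} + \frac{233}{24} \gamma_{134} - \frac{2303}{120} \gamma_{135} + \frac{47}{2} \gamma_{136} + \frac{403}{18} \gamma_{145} + \frac{59}{6} \gamma_{146} - \frac{2209}{30} \gamma_{156} - \frac{415}{48} \gamma_{234} + \frac{875}{144} \gamma_{235} - \frac{193}{6} \gamma_{236} + \frac{241}{36} \gamma_{245} + \frac{221}{12} \gamma_{246} - \frac{757}{20} \gamma_{256} + \frac{1379}{216} \gamma_{345} + \frac{469}{72} \gamma_{346} - \frac{10199}{360} \gamma_{356} + \frac{77}{9} \gamma_{456}


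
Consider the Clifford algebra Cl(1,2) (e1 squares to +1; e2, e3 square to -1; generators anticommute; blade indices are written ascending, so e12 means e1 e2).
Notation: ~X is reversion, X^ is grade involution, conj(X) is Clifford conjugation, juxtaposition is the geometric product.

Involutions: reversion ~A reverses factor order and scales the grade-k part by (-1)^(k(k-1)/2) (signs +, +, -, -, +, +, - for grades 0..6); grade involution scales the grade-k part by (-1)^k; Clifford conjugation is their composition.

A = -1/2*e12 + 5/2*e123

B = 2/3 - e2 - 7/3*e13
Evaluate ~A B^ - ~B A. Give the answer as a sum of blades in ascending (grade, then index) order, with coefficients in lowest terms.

first term: -1/2*e1 - 35/6*e2 + 1/3*e12 - 5/2*e13 + 7/6*e23 - 5/3*e123
second term: 1/2*e1 - 35/6*e2 - 1/3*e12 - 5/2*e13 - 7/6*e23 + 5/3*e123
Answer: -e1 + 2/3*e12 + 7/3*e23 - 10/3*e123


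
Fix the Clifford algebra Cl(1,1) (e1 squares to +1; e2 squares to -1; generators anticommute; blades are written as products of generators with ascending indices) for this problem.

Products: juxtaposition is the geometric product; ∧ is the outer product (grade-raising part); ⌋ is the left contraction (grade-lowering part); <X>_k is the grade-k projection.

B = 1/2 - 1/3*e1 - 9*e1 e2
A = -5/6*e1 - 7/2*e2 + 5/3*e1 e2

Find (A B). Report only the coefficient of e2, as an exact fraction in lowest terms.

step 1: -265/18 + 373/12*e1 + 227/36*e2 - 1/3*e1 e2
Answer: 227/36


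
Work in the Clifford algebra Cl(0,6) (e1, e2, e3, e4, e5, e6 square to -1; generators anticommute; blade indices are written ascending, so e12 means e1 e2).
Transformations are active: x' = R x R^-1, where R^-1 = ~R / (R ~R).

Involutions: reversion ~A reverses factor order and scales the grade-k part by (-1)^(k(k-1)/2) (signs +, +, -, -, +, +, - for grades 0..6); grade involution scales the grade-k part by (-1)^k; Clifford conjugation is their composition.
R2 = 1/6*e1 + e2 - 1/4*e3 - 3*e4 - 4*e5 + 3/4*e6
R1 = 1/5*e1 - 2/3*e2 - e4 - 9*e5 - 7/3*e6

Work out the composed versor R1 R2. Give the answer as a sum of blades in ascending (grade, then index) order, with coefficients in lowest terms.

Distribute over the terms of R1 (each basis-blade product reordered to ascending indices, repeated generators contracted through their squares):
(1/5*e1) R2 = -1/30 + 1/5*e12 - 1/20*e13 - 3/5*e14 - 4/5*e15 + 3/20*e16
(-2/3*e2) R2 = 2/3 + 1/9*e12 + 1/6*e23 + 2*e24 + 8/3*e25 - 1/2*e26
(-e4) R2 = -3 + 1/6*e14 + e24 - 1/4*e34 + 4*e45 - 3/4*e46
(-9*e5) R2 = -36 + 3/2*e15 + 9*e25 - 9/4*e35 - 27*e45 - 27/4*e56
(-7/3*e6) R2 = 7/4 + 7/18*e16 + 7/3*e26 - 7/12*e36 - 7*e46 - 28/3*e56
Summing the partial products and collecting blades:
Answer: -2197/60 + 14/45*e12 - 1/20*e13 - 13/30*e14 + 7/10*e15 + 97/180*e16 + 1/6*e23 + 3*e24 + 35/3*e25 + 11/6*e26 - 1/4*e34 - 9/4*e35 - 7/12*e36 - 23*e45 - 31/4*e46 - 193/12*e56
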